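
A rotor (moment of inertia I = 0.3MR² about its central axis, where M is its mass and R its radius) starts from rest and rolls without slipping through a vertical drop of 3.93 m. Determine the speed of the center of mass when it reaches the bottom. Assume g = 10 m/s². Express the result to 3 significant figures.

Here I = 0.3MR², so the shape factor k = I/(MR²) = 0.3.
Rolling without slipping gives ω = v/R, so the total kinetic energy is ½Mv² + ½Iω² = ½(1+k)Mv² = (13/20)Mv².
Energy conservation: Mgh = (13/20)Mv², so v = √(2gh/(1+k)) = √(2 × 10 × 3.93 / 1.3) ≈ 7.78 m/s.

v ≈ 7.78 m/s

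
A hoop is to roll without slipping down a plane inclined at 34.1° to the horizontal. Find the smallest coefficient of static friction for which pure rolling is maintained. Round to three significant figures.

The moment of inertia is MR², giving k ≡ I/(MR²) = 1.
Translational: Mg sinθ − f = Ma. Rotational about the CM: fR = Iα = kMRa, so f = kMa.
These give a = g sinθ/(1+k) and the required friction f = kMg sinθ/(1+k).
With N = Mg cosθ, the no-slip condition f ≤ μN gives μ_min = f/N = k tanθ/(1+k).
μ_min = 1 × tan34.1° / 2 ≈ 0.339.

μ_min ≈ 0.339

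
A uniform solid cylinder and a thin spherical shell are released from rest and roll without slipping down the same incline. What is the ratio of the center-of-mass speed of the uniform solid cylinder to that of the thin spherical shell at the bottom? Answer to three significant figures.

Each satisfies Mgh = ½(1+k)Mv² with k = I/(MR²), so v ∝ 1/√(1+k).
For the uniform solid cylinder k = 0.5; for the thin spherical shell k = 2/3.
v₁/v₂ = √((1+k₂)/(1+k₁)) = √(1.667/1.5) ≈ 1.05.

v_ratio ≈ 1.05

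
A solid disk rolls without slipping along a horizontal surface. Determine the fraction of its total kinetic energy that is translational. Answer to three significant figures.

fraction ≈ 0.667

Here I = (1/2)MR², so the shape factor k = I/(MR²) = 0.5.
Since ω = v/R, the translational part is ½Mv² and the rotational part is ½I(v/R)² = ½kMv²; the total is ½(1+k)Mv².
The translational fraction is therefore 1/(1+k) = 1/1.5 ≈ 0.667.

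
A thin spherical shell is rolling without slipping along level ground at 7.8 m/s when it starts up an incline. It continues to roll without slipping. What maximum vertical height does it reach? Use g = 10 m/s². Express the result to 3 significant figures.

With I = (2/3)MR², the ratio k = I/(MR²) is 2/3.
Pure rolling means v = ωR; then KE = ½Mv² + ½I(v/R)² = ½(1+k)Mv² = (5/6)Mv².
At the top the kinetic energy is zero, so (5/6)Mv₀² = Mgh.
Thus h = (1+k)v₀²/(2g) = 1.667 × 7.8² / (2 × 10) ≈ 5.07 m.

h ≈ 5.07 m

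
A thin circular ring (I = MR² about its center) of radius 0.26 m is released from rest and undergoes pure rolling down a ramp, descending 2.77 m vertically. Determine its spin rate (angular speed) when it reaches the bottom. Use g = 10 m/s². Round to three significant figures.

ω ≈ 20.2 rad/s

With I = MR², the ratio k = I/(MR²) is 1.
Rolling without slipping gives ω = v/R, so the total kinetic energy is ½Mv² + ½Iω² = ½(1+k)Mv² = Mv².
Energy conservation Mgh = ½(1+k)Mv² gives v = √(2gh/(1+k)) = √(2 × 10 × 2.77 / 2) = 5.263 m/s.
The angular speed follows from ω = v/R = 5.263/0.26 ≈ 20.2 rad/s.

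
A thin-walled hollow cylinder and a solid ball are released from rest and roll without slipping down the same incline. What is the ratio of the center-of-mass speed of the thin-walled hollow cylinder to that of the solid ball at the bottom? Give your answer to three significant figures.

v_ratio ≈ 0.837

Each satisfies Mgh = ½(1+k)Mv² with k = I/(MR²), so v ∝ 1/√(1+k).
For the thin-walled hollow cylinder k = 1; for the solid ball k = 0.4.
v₁/v₂ = √((1+k₂)/(1+k₁)) = √(1.4/2) ≈ 0.837.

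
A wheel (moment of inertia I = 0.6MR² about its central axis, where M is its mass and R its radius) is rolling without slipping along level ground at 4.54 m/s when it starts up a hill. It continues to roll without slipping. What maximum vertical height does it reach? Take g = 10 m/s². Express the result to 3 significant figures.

h ≈ 1.65 m

With I = 0.6MR², the ratio k = I/(MR²) is 0.6.
Since it rolls without slipping, ω = v/R and KE = ½Mv² + ½Iω² = ½(1+k)Mv² = (4/5)Mv².
At the top the kinetic energy is zero, so (4/5)Mv₀² = Mgh.
Thus h = (1+k)v₀²/(2g) = 1.6 × 4.54² / (2 × 10) ≈ 1.65 m.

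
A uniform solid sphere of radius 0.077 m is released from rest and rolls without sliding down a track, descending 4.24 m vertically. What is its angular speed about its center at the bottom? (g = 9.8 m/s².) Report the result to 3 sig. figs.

For this body I = (2/5)MR², i.e. k = I/(MR²) = 0.4.
Pure rolling means v = ωR; then KE = ½Mv² + ½I(v/R)² = ½(1+k)Mv² = (7/10)Mv².
Energy conservation Mgh = ½(1+k)Mv² gives v = √(2gh/(1+k)) = √(2 × 9.8 × 4.24 / 1.4) = 7.705 m/s.
Then ω = v/R = 7.705 / 0.077 ≈ 100 rad/s.

ω ≈ 100 rad/s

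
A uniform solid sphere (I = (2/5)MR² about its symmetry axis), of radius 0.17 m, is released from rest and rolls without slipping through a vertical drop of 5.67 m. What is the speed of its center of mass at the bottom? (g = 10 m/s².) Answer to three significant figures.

Here I = (2/5)MR², so the shape factor k = I/(MR²) = 0.4.
Pure rolling means v = ωR; then KE = ½Mv² + ½I(v/R)² = ½(1+k)Mv² = (7/10)Mv².
Setting Mgh = (7/10)Mv² gives v = √(2gh/(1+k)) = √(2·10·5.67/1.4) ≈ 9.00 m/s.

v ≈ 9.00 m/s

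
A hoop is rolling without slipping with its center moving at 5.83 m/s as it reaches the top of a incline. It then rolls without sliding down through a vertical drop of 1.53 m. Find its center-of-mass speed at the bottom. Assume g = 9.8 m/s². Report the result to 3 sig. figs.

The moment of inertia is MR², giving k ≡ I/(MR²) = 1.
Rolling without slipping gives ω = v/R, so the total kinetic energy is ½Mv² + ½Iω² = ½(1+k)Mv² = Mv².
Energy conservation: Mv₀² + Mgh = Mv², so v² = v₀² + 2gh/(1+k).
v = √(5.83² + 2×9.8×1.53/2) = √48.98 ≈ 7.00 m/s.

v ≈ 7.00 m/s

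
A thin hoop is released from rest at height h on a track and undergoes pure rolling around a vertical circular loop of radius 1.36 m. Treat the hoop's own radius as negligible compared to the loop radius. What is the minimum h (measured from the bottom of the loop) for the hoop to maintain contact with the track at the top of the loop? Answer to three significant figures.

The moment of inertia is MR², giving k ≡ I/(MR²) = 1.
At the top of the loop, the minimum-contact condition is Mg = Mv_top²/r, so v_top² = gr.
With ω = v/R, the kinetic energy at speed v is ½(1+k)Mv² = Mv².
Energy conservation from release (height h) to the top (height 2r): Mgh = Mg(2r) + M·gr.
Thus h_min = 2r + (1+k)r/2 = r(2 + 2/2) = 1.36 × 3 ≈ 4.08 m.

h_min ≈ 4.08 m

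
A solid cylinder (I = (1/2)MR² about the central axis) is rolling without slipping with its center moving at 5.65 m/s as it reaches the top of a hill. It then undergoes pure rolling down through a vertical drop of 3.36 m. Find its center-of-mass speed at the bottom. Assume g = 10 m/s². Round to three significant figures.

The moment of inertia is (1/2)MR², giving k ≡ I/(MR²) = 0.5.
Rolling without slipping gives ω = v/R, so the total kinetic energy is ½Mv² + ½Iω² = ½(1+k)Mv² = (3/4)Mv².
Conserving energy between top and bottom: (3/4)Mv² = (3/4)Mv₀² + Mgh, hence v² = v₀² + 2gh/(1+k).
v = √(5.65² + 2×10×3.36/1.5) = √76.72 ≈ 8.76 m/s.

v ≈ 8.76 m/s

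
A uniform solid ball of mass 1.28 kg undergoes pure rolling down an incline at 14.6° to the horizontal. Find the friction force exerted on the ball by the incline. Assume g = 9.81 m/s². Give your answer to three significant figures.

f ≈ 0.904 N

For this body I = (2/5)MR², i.e. k = I/(MR²) = 0.4.
Translational: Mg sinθ − f = Ma. Rotational about the CM: fR = Iα = kMRa, so f = kMa.
Combining, a = g sinθ/(1+k) and f = kMa = kMg sinθ/(1+k).
f = 0.4 × 1.28 × 9.81 × sin14.6° / 1.4 ≈ 0.904 N.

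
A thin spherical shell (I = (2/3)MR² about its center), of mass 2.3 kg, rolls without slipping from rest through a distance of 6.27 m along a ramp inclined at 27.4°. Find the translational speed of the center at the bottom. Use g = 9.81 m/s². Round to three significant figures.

v ≈ 5.83 m/s

For this body I = (2/3)MR², i.e. k = I/(MR²) = 2/3.
Pure rolling means v = ωR; then KE = ½Mv² + ½I(v/R)² = ½(1+k)Mv² = (5/6)Mv².
The vertical drop is h = L sinθ = 6.27 × sin27.4° = 2.885 m.
Energy conservation: Mgh = (5/6)Mv², so v = √(2gh/(1+k)) = √(2 × 9.81 × 2.885 / 1.667) ≈ 5.83 m/s.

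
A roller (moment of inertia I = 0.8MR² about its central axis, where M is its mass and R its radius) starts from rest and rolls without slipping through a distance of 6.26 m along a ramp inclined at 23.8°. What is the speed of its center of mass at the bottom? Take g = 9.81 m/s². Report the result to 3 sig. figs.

v ≈ 5.25 m/s

Here I = 0.8MR², so the shape factor k = I/(MR²) = 0.8.
The rolling condition ω = v/R makes the rotational term ½I(v/R)² = ½kMv², so KE_total = ½(1+k)Mv² = (9/10)Mv².
The vertical drop is h = L sinθ = 6.26 × sin23.8° = 2.526 m.
Energy conservation: Mgh = (9/10)Mv², so v = √(2gh/(1+k)) = √(2 × 9.81 × 2.526 / 1.8) ≈ 5.25 m/s.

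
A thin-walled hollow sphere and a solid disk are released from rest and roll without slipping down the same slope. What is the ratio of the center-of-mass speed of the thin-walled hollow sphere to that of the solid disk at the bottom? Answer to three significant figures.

Each satisfies Mgh = ½(1+k)Mv² with k = I/(MR²), so v ∝ 1/√(1+k).
For the thin-walled hollow sphere k = 2/3; for the solid disk k = 0.5.
v₁/v₂ = √((1+k₂)/(1+k₁)) = √(1.5/1.667) ≈ 0.949.

v_ratio ≈ 0.949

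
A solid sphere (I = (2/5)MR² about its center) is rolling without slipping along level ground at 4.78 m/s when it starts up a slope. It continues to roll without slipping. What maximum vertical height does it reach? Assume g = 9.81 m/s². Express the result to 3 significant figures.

With I = (2/5)MR², the ratio k = I/(MR²) is 0.4.
Since it rolls without slipping, ω = v/R and KE = ½Mv² + ½Iω² = ½(1+k)Mv² = (7/10)Mv².
At the top the kinetic energy is zero, so (7/10)Mv₀² = Mgh.
Thus h = (1+k)v₀²/(2g) = 1.4 × 4.78² / (2 × 9.81) ≈ 1.63 m.

h ≈ 1.63 m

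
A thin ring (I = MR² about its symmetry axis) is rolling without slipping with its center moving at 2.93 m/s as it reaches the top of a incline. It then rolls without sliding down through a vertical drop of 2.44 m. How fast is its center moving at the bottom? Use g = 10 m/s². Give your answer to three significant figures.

v ≈ 5.74 m/s

With I = MR², the ratio k = I/(MR²) is 1.
Since it rolls without slipping, ω = v/R and KE = ½Mv² + ½Iω² = ½(1+k)Mv² = Mv².
Energy conservation: Mv₀² + Mgh = Mv², so v² = v₀² + 2gh/(1+k).
v = √(2.93² + 2×10×2.44/2) = √32.98 ≈ 5.74 m/s.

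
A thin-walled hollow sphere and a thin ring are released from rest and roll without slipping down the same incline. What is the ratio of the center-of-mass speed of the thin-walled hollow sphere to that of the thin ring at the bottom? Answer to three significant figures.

Each satisfies Mgh = ½(1+k)Mv² with k = I/(MR²), so v ∝ 1/√(1+k).
For the thin-walled hollow sphere k = 2/3; for the thin ring k = 1.
v₁/v₂ = √((1+k₂)/(1+k₁)) = √(2/1.667) ≈ 1.10.

v_ratio ≈ 1.10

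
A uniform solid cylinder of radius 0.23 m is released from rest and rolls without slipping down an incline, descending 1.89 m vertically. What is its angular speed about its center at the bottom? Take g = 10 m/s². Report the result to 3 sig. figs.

ω ≈ 21.8 rad/s

For this body I = (1/2)MR², i.e. k = I/(MR²) = 0.5.
The rolling condition ω = v/R makes the rotational term ½I(v/R)² = ½kMv², so KE_total = ½(1+k)Mv² = (3/4)Mv².
Energy conservation Mgh = ½(1+k)Mv² gives v = √(2gh/(1+k)) = √(2 × 10 × 1.89 / 1.5) = 5.02 m/s.
The angular speed follows from ω = v/R = 5.02/0.23 ≈ 21.8 rad/s.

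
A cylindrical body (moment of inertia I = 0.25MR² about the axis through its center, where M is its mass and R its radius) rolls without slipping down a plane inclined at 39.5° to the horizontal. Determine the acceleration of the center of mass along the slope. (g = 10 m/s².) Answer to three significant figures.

For this body I = 0.25MR², i.e. k = I/(MR²) = 0.25.
Newton's second law down the slope: Mg sinθ − f = Ma. The torque equation fR = Iα (with α = a/R) gives f = kMa.
Eliminating f: Mg sinθ = (1+k)Ma, so a = g sinθ/(1+k) = 10 × sin39.5° / 1.25 ≈ 5.09 m/s².

a ≈ 5.09 m/s²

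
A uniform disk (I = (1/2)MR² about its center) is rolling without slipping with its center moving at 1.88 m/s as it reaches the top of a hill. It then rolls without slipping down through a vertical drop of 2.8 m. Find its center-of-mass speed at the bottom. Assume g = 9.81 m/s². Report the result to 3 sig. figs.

v ≈ 6.34 m/s

Here I = (1/2)MR², so the shape factor k = I/(MR²) = 0.5.
Rolling without slipping gives ω = v/R, so the total kinetic energy is ½Mv² + ½Iω² = ½(1+k)Mv² = (3/4)Mv².
Energy conservation: (3/4)Mv₀² + Mgh = (3/4)Mv², so v² = v₀² + 2gh/(1+k).
v = √(1.88² + 2×9.81×2.8/1.5) = √40.16 ≈ 6.34 m/s.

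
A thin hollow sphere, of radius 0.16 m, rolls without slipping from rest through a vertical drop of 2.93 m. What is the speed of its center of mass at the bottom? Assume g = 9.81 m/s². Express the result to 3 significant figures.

The moment of inertia is (2/3)MR², giving k ≡ I/(MR²) = 2/3.
Since it rolls without slipping, ω = v/R and KE = ½Mv² + ½Iω² = ½(1+k)Mv² = (5/6)Mv².
Setting Mgh = (5/6)Mv² gives v = √(2gh/(1+k)) = √(2·9.81·2.93/1.667) ≈ 5.87 m/s.

v ≈ 5.87 m/s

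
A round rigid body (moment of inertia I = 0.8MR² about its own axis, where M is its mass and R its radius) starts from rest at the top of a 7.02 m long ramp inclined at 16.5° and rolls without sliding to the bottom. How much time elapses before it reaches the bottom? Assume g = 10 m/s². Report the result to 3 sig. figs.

Here I = 0.8MR², so the shape factor k = I/(MR²) = 0.8.
Translational: Mg sinθ − f = Ma. Rotational about the CM: fR = Iα = kMRa, so f = kMa.
Hence a = g sinθ/(1+k) = 10×sin16.5°/1.8 = 1.578 m/s².
With constant a from rest, t = √(2L/a) = √(2·7.02/1.578) ≈ 2.98 s.

t ≈ 2.98 s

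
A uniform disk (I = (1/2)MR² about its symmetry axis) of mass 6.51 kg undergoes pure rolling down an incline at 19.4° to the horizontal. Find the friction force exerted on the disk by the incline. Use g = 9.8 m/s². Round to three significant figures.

f ≈ 7.06 N

With I = (1/2)MR², the ratio k = I/(MR²) is 0.5.
Translational: Mg sinθ − f = Ma. Rotational about the CM: fR = Iα = kMRa, so f = kMa.
Combining, a = g sinθ/(1+k) and f = kMa = kMg sinθ/(1+k).
f = 0.5 × 6.51 × 9.8 × sin19.4° / 1.5 ≈ 7.06 N.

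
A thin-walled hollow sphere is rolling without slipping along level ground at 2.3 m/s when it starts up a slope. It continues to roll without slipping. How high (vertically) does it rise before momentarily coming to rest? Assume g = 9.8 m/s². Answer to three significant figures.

The moment of inertia is (2/3)MR², giving k ≡ I/(MR²) = 2/3.
Since it rolls without slipping, ω = v/R and KE = ½Mv² + ½Iω² = ½(1+k)Mv² = (5/6)Mv².
At the top the kinetic energy is zero, so (5/6)Mv₀² = Mgh.
Thus h = (1+k)v₀²/(2g) = 1.667 × 2.3² / (2 × 9.8) ≈ 0.450 m.

h ≈ 0.450 m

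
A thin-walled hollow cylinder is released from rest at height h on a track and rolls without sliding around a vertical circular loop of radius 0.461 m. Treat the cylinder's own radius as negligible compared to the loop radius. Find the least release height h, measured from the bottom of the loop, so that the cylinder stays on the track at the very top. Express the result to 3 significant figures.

The moment of inertia is MR², giving k ≡ I/(MR²) = 1.
At the top of the loop, the minimum-contact condition is Mg = Mv_top²/r, so v_top² = gr.
With ω = v/R, the kinetic energy at speed v is ½(1+k)Mv² = Mv².
Energy conservation from release (height h) to the top (height 2r): Mgh = Mg(2r) + M·gr.
Thus h_min = 2r + (1+k)r/2 = r(2 + 2/2) = 0.461 × 3 ≈ 1.38 m.

h_min ≈ 1.38 m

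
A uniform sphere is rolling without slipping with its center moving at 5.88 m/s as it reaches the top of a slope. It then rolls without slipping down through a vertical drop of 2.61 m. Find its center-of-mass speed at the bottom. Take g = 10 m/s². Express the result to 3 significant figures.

For this body I = (2/5)MR², i.e. k = I/(MR²) = 0.4.
Pure rolling means v = ωR; then KE = ½Mv² + ½I(v/R)² = ½(1+k)Mv² = (7/10)Mv².
Energy conservation: (7/10)Mv₀² + Mgh = (7/10)Mv², so v² = v₀² + 2gh/(1+k).
v = √(5.88² + 2×10×2.61/1.4) = √71.86 ≈ 8.48 m/s.

v ≈ 8.48 m/s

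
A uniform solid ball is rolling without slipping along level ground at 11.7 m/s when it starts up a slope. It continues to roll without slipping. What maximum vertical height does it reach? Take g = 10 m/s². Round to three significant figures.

h ≈ 9.58 m

The moment of inertia is (2/5)MR², giving k ≡ I/(MR²) = 0.4.
Rolling without slipping gives ω = v/R, so the total kinetic energy is ½Mv² + ½Iω² = ½(1+k)Mv² = (7/10)Mv².
All of this converts to potential energy at the highest point: (7/10)Mv₀² = Mgh.
Thus h = (1+k)v₀²/(2g) = 1.4 × 11.7² / (2 × 10) ≈ 9.58 m.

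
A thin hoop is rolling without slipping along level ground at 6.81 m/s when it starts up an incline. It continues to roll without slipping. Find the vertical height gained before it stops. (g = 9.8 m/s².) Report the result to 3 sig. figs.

Here I = MR², so the shape factor k = I/(MR²) = 1.
The rolling condition ω = v/R makes the rotational term ½I(v/R)² = ½kMv², so KE_total = ½(1+k)Mv² = Mv².
At the top the kinetic energy is zero, so Mv₀² = Mgh.
Thus h = (1+k)v₀²/(2g) = 2 × 6.81² / (2 × 9.8) ≈ 4.73 m.

h ≈ 4.73 m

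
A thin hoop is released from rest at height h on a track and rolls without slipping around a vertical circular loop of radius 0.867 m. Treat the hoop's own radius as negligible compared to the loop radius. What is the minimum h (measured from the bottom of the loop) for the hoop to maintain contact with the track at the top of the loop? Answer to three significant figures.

h_min ≈ 2.60 m

The moment of inertia is MR², giving k ≡ I/(MR²) = 1.
At the top of the loop, the minimum-contact condition is Mg = Mv_top²/r, so v_top² = gr.
With ω = v/R, the kinetic energy at speed v is ½(1+k)Mv² = Mv².
Energy conservation from release (height h) to the top (height 2r): Mgh = Mg(2r) + M·gr.
Thus h_min = 2r + (1+k)r/2 = r(2 + 2/2) = 0.867 × 3 ≈ 2.60 m.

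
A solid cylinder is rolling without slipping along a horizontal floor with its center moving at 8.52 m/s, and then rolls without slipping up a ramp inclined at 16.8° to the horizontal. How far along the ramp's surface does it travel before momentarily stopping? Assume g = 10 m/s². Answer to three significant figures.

For this body I = (1/2)MR², i.e. k = I/(MR²) = 0.5.
The rolling condition ω = v/R makes the rotational term ½I(v/R)² = ½kMv², so KE_total = ½(1+k)Mv² = (3/4)Mv².
Setting this equal to Mgh gives the vertical rise h = (1+k)v₀²/(2g) = 1.5×8.52²/(2×10) = 5.444 m.
Along the incline, d = h/sinθ = 5.444/sin16.8° ≈ 18.8 m.

d ≈ 18.8 m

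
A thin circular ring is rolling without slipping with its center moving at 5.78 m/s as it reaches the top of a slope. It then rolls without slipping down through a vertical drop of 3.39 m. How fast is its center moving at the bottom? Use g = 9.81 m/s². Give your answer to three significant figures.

v ≈ 8.16 m/s

With I = MR², the ratio k = I/(MR²) is 1.
The rolling condition ω = v/R makes the rotational term ½I(v/R)² = ½kMv², so KE_total = ½(1+k)Mv² = Mv².
Conserving energy between top and bottom: Mv² = Mv₀² + Mgh, hence v² = v₀² + 2gh/(1+k).
v = √(5.78² + 2×9.81×3.39/2) = √66.66 ≈ 8.16 m/s.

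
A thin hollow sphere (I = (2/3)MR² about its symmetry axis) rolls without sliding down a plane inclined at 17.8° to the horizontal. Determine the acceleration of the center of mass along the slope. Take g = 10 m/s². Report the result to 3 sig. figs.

Here I = (2/3)MR², so the shape factor k = I/(MR²) = 2/3.
Newton's second law down the slope: Mg sinθ − f = Ma. The torque equation fR = Iα (with α = a/R) gives f = kMa.
Eliminating f: Mg sinθ = (1+k)Ma, so a = g sinθ/(1+k) = 10 × sin17.8° / 1.667 ≈ 1.83 m/s².

a ≈ 1.83 m/s²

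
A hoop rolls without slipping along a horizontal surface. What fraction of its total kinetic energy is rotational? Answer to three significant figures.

With I = MR², the ratio k = I/(MR²) is 1.
With ω = v/R, KE_trans = ½Mv² and KE_rot = ½Iω² = ½kMv², so KE_total = ½(1+k)Mv².
The rotational fraction is therefore k/(1+k) = 1/2 ≈ 0.500.

fraction ≈ 0.500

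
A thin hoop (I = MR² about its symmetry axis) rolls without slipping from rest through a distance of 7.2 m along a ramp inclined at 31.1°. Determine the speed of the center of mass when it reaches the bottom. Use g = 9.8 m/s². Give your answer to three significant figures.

v ≈ 6.04 m/s

The moment of inertia is MR², giving k ≡ I/(MR²) = 1.
Since it rolls without slipping, ω = v/R and KE = ½Mv² + ½Iω² = ½(1+k)Mv² = Mv².
The vertical drop is h = L sinθ = 7.2 × sin31.1° = 3.719 m.
Energy conservation: Mgh = Mv², so v = √(2gh/(1+k)) = √(2 × 9.8 × 3.719 / 2) ≈ 6.04 m/s.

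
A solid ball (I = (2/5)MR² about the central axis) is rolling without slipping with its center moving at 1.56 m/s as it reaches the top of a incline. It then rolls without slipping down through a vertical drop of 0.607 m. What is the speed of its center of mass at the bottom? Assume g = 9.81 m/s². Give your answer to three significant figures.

v ≈ 3.31 m/s

With I = (2/5)MR², the ratio k = I/(MR²) is 0.4.
The rolling condition ω = v/R makes the rotational term ½I(v/R)² = ½kMv², so KE_total = ½(1+k)Mv² = (7/10)Mv².
Energy conservation: (7/10)Mv₀² + Mgh = (7/10)Mv², so v² = v₀² + 2gh/(1+k).
v = √(1.56² + 2×9.81×0.607/1.4) = √10.94 ≈ 3.31 m/s.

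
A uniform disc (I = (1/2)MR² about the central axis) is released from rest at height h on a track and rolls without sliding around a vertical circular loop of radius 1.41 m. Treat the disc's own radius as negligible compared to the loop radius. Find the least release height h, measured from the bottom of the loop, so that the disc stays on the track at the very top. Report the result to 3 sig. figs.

With I = (1/2)MR², the ratio k = I/(MR²) is 0.5.
At the top, contact is just lost when gravity alone supplies the centripetal force: Mg = Mv_top²/r, i.e. v_top² = gr.
With ω = v/R, the kinetic energy at speed v is ½(1+k)Mv² = (3/4)Mv².
Energy conservation from release (height h) to the top (height 2r): Mgh = Mg(2r) + (3/4)M·gr.
Thus h_min = 2r + (1+k)r/2 = r(2 + 1.5/2) = 1.41 × 2.75 ≈ 3.88 m.

h_min ≈ 3.88 m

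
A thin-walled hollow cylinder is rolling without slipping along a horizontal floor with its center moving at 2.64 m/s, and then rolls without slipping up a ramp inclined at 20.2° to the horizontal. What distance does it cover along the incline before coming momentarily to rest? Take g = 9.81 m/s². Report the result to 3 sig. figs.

d ≈ 2.06 m

The moment of inertia is MR², giving k ≡ I/(MR²) = 1.
Since it rolls without slipping, ω = v/R and KE = ½Mv² + ½Iω² = ½(1+k)Mv² = Mv².
Setting this equal to Mgh gives the vertical rise h = (1+k)v₀²/(2g) = 2×2.64²/(2×9.81) = 0.7105 m.
Along the incline, d = h/sinθ = 0.7105/sin20.2° ≈ 2.06 m.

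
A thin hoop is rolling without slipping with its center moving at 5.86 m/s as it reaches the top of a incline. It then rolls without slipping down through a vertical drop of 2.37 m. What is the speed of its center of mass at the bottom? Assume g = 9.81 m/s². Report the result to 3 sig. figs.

With I = MR², the ratio k = I/(MR²) is 1.
Since it rolls without slipping, ω = v/R and KE = ½Mv² + ½Iω² = ½(1+k)Mv² = Mv².
Conserving energy between top and bottom: Mv² = Mv₀² + Mgh, hence v² = v₀² + 2gh/(1+k).
v = √(5.86² + 2×9.81×2.37/2) = √57.59 ≈ 7.59 m/s.

v ≈ 7.59 m/s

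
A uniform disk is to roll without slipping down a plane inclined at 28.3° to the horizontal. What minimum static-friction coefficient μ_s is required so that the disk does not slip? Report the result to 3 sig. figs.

Here I = (1/2)MR², so the shape factor k = I/(MR²) = 0.5.
Newton's second law down the slope: Mg sinθ − f = Ma. The torque equation fR = Iα (with α = a/R) gives f = kMa.
These give a = g sinθ/(1+k) and the required friction f = kMg sinθ/(1+k).
With N = Mg cosθ, the no-slip condition f ≤ μN gives μ_min = f/N = k tanθ/(1+k).
μ_min = 0.5 × tan28.3° / 1.5 ≈ 0.179.

μ_min ≈ 0.179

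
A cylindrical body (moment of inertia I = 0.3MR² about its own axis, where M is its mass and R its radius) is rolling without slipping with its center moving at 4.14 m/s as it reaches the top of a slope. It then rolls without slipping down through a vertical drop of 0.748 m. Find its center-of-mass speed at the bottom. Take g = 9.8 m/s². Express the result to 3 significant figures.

v ≈ 5.33 m/s

With I = 0.3MR², the ratio k = I/(MR²) is 0.3.
The rolling condition ω = v/R makes the rotational term ½I(v/R)² = ½kMv², so KE_total = ½(1+k)Mv² = (13/20)Mv².
Conserving energy between top and bottom: (13/20)Mv² = (13/20)Mv₀² + Mgh, hence v² = v₀² + 2gh/(1+k).
v = √(4.14² + 2×9.8×0.748/1.3) = √28.42 ≈ 5.33 m/s.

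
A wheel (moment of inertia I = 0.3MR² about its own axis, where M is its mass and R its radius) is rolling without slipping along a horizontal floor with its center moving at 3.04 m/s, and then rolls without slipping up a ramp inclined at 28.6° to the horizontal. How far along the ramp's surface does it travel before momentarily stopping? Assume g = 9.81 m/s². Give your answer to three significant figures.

With I = 0.3MR², the ratio k = I/(MR²) is 0.3.
Rolling without slipping gives ω = v/R, so the total kinetic energy is ½Mv² + ½Iω² = ½(1+k)Mv² = (13/20)Mv².
Setting this equal to Mgh gives the vertical rise h = (1+k)v₀²/(2g) = 1.3×3.04²/(2×9.81) = 0.6123 m.
The distance along the slope is d = h/sinθ = 0.6123/sin28.6° ≈ 1.28 m.

d ≈ 1.28 m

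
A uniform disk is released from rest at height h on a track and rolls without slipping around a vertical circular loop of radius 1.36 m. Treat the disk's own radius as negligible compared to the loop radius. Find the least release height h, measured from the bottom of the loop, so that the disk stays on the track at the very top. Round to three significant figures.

Here I = (1/2)MR², so the shape factor k = I/(MR²) = 0.5.
At the top of the loop, the minimum-contact condition is Mg = Mv_top²/r, so v_top² = gr.
With ω = v/R, the kinetic energy at speed v is ½(1+k)Mv² = (3/4)Mv².
Energy conservation from release (height h) to the top (height 2r): Mgh = Mg(2r) + (3/4)M·gr.
Thus h_min = 2r + (1+k)r/2 = r(2 + 1.5/2) = 1.36 × 2.75 ≈ 3.74 m.

h_min ≈ 3.74 m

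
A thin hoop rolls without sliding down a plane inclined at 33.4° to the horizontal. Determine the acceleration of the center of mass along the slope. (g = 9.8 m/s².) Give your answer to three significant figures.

Here I = MR², so the shape factor k = I/(MR²) = 1.
Newton's second law down the slope: Mg sinθ − f = Ma. The torque equation fR = Iα (with α = a/R) gives f = kMa.
Eliminating f: Mg sinθ = (1+k)Ma, so a = g sinθ/(1+k) = 9.8 × sin33.4° / 2 ≈ 2.70 m/s².

a ≈ 2.70 m/s²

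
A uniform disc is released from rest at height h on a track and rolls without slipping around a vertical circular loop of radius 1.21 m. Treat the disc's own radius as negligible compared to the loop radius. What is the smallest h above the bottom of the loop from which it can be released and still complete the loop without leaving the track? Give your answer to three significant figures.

h_min ≈ 3.33 m

The moment of inertia is (1/2)MR², giving k ≡ I/(MR²) = 0.5.
At the top of the loop, the minimum-contact condition is Mg = Mv_top²/r, so v_top² = gr.
With ω = v/R, the kinetic energy at speed v is ½(1+k)Mv² = (3/4)Mv².
Energy conservation from release (height h) to the top (height 2r): Mgh = Mg(2r) + (3/4)M·gr.
Thus h_min = 2r + (1+k)r/2 = r(2 + 1.5/2) = 1.21 × 2.75 ≈ 3.33 m.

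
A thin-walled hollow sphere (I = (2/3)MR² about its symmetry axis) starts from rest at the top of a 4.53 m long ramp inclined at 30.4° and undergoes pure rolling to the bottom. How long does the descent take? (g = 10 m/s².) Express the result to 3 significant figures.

t ≈ 1.73 s

Here I = (2/3)MR², so the shape factor k = I/(MR²) = 2/3.
Along the incline Mg sinθ − f = Ma, and torque about the center fR = Iα = kMR²(a/R) gives f = kMa.
Hence a = g sinθ/(1+k) = 10×sin30.4°/1.667 = 3.036 m/s².
With constant a from rest, t = √(2L/a) = √(2·4.53/3.036) ≈ 1.73 s.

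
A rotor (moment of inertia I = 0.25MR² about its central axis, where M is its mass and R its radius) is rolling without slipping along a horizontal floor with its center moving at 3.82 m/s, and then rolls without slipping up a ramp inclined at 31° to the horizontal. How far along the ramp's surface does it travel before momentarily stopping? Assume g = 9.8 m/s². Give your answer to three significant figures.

Here I = 0.25MR², so the shape factor k = I/(MR²) = 0.25.
Since it rolls without slipping, ω = v/R and KE = ½Mv² + ½Iω² = ½(1+k)Mv² = (5/8)Mv².
Setting this equal to Mgh gives the vertical rise h = (1+k)v₀²/(2g) = 1.25×3.82²/(2×9.8) = 0.9306 m.
Along the incline, d = h/sinθ = 0.9306/sin31° ≈ 1.81 m.

d ≈ 1.81 m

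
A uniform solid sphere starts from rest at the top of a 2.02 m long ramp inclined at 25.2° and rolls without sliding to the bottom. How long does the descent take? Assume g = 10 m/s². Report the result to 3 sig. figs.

For this body I = (2/5)MR², i.e. k = I/(MR²) = 0.4.
Newton's second law down the slope: Mg sinθ − f = Ma. The torque equation fR = Iα (with α = a/R) gives f = kMa.
Hence a = g sinθ/(1+k) = 10×sin25.2°/1.4 = 3.041 m/s².
With constant a from rest, t = √(2L/a) = √(2·2.02/3.041) ≈ 1.15 s.

t ≈ 1.15 s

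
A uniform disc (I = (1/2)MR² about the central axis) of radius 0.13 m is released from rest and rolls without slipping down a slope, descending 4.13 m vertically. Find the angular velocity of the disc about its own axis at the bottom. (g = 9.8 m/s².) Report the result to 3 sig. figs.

The moment of inertia is (1/2)MR², giving k ≡ I/(MR²) = 0.5.
Pure rolling means v = ωR; then KE = ½Mv² + ½I(v/R)² = ½(1+k)Mv² = (3/4)Mv².
Energy conservation Mgh = ½(1+k)Mv² gives v = √(2gh/(1+k)) = √(2 × 9.8 × 4.13 / 1.5) = 7.346 m/s.
Then ω = v/R = 7.346 / 0.13 ≈ 56.5 rad/s.

ω ≈ 56.5 rad/s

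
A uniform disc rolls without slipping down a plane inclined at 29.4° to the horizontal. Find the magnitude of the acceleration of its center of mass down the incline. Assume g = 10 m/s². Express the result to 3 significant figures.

a ≈ 3.27 m/s²

The moment of inertia is (1/2)MR², giving k ≡ I/(MR²) = 0.5.
Newton's second law down the slope: Mg sinθ − f = Ma. The torque equation fR = Iα (with α = a/R) gives f = kMa.
Eliminating f: Mg sinθ = (1+k)Ma, so a = g sinθ/(1+k) = 10 × sin29.4° / 1.5 ≈ 3.27 m/s².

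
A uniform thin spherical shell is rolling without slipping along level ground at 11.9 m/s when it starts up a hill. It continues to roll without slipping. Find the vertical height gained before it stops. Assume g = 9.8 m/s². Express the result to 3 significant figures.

h ≈ 12.0 m

For this body I = (2/3)MR², i.e. k = I/(MR²) = 2/3.
Since it rolls without slipping, ω = v/R and KE = ½Mv² + ½Iω² = ½(1+k)Mv² = (5/6)Mv².
At the top the kinetic energy is zero, so (5/6)Mv₀² = Mgh.
Thus h = (1+k)v₀²/(2g) = 1.667 × 11.9² / (2 × 9.8) ≈ 12.0 m.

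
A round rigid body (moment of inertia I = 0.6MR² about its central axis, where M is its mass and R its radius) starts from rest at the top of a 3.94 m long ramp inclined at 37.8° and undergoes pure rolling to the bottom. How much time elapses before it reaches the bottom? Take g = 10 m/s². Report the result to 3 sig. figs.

t ≈ 1.43 s

The moment of inertia is 0.6MR², giving k ≡ I/(MR²) = 0.6.
Along the incline Mg sinθ − f = Ma, and torque about the center fR = Iα = kMR²(a/R) gives f = kMa.
Hence a = g sinθ/(1+k) = 10×sin37.8°/1.6 = 3.831 m/s².
With constant a from rest, t = √(2L/a) = √(2·3.94/3.831) ≈ 1.43 s.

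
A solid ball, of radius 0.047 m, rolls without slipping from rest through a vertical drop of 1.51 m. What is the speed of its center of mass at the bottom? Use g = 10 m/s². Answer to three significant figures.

v ≈ 4.64 m/s

With I = (2/5)MR², the ratio k = I/(MR²) is 0.4.
Pure rolling means v = ωR; then KE = ½Mv² + ½I(v/R)² = ½(1+k)Mv² = (7/10)Mv².
Energy conservation: Mgh = (7/10)Mv², so v = √(2gh/(1+k)) = √(2 × 10 × 1.51 / 1.4) ≈ 4.64 m/s.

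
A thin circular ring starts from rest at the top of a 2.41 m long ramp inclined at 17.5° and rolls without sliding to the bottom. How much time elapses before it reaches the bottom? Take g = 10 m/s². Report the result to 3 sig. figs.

Here I = MR², so the shape factor k = I/(MR²) = 1.
Along the incline Mg sinθ − f = Ma, and torque about the center fR = Iα = kMR²(a/R) gives f = kMa.
Hence a = g sinθ/(1+k) = 10×sin17.5°/2 = 1.504 m/s².
With constant a from rest, t = √(2L/a) = √(2·2.41/1.504) ≈ 1.79 s.

t ≈ 1.79 s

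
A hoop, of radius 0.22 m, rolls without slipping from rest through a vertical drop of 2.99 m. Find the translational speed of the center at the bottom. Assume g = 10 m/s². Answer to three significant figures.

v ≈ 5.47 m/s

For this body I = MR², i.e. k = I/(MR²) = 1.
Pure rolling means v = ωR; then KE = ½Mv² + ½I(v/R)² = ½(1+k)Mv² = Mv².
Setting Mgh = Mv² gives v = √(2gh/(1+k)) = √(2·10·2.99/2) ≈ 5.47 m/s.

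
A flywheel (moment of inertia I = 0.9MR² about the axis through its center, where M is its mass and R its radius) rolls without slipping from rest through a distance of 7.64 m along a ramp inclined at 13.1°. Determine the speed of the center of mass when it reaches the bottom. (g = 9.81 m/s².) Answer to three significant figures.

Here I = 0.9MR², so the shape factor k = I/(MR²) = 0.9.
The rolling condition ω = v/R makes the rotational term ½I(v/R)² = ½kMv², so KE_total = ½(1+k)Mv² = (19/20)Mv².
The vertical drop is h = L sinθ = 7.64 × sin13.1° = 1.732 m.
Energy conservation: Mgh = (19/20)Mv², so v = √(2gh/(1+k)) = √(2 × 9.81 × 1.732 / 1.9) ≈ 4.23 m/s.

v ≈ 4.23 m/s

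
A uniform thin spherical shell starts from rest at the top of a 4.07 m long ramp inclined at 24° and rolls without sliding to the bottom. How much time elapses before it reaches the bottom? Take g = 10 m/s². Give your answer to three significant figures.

The moment of inertia is (2/3)MR², giving k ≡ I/(MR²) = 2/3.
Newton's second law down the slope: Mg sinθ − f = Ma. The torque equation fR = Iα (with α = a/R) gives f = kMa.
Hence a = g sinθ/(1+k) = 10×sin24°/1.667 = 2.44 m/s².
Starting from rest, L = ½at², so t = √(2L/a) = √(2×4.07/2.44) ≈ 1.83 s.

t ≈ 1.83 s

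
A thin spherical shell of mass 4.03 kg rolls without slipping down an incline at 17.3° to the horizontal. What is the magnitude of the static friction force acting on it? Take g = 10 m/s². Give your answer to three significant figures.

f ≈ 4.79 N

With I = (2/3)MR², the ratio k = I/(MR²) is 2/3.
Newton's second law down the slope: Mg sinθ − f = Ma. The torque equation fR = Iα (with α = a/R) gives f = kMa.
Combining, a = g sinθ/(1+k) and f = kMa = kMg sinθ/(1+k).
f = (2/3) × 4.03 × 10 × sin17.3° / 1.667 ≈ 4.79 N.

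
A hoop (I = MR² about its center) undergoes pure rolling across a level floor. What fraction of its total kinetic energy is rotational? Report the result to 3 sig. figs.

fraction ≈ 0.500

The moment of inertia is MR², giving k ≡ I/(MR²) = 1.
Since ω = v/R, the translational part is ½Mv² and the rotational part is ½I(v/R)² = ½kMv²; the total is ½(1+k)Mv².
The rotational fraction is therefore k/(1+k) = 1/2 ≈ 0.500.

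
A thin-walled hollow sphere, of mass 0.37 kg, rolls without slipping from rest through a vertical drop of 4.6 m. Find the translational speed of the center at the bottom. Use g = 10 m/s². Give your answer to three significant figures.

The moment of inertia is (2/3)MR², giving k ≡ I/(MR²) = 2/3.
Rolling without slipping gives ω = v/R, so the total kinetic energy is ½Mv² + ½Iω² = ½(1+k)Mv² = (5/6)Mv².
Energy conservation: Mgh = (5/6)Mv², so v = √(2gh/(1+k)) = √(2 × 10 × 4.6 / 1.667) ≈ 7.43 m/s.

v ≈ 7.43 m/s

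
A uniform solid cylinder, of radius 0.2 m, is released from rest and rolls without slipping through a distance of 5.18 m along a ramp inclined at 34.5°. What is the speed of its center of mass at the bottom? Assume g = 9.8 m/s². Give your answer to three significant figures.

v ≈ 6.19 m/s

For this body I = (1/2)MR², i.e. k = I/(MR²) = 0.5.
The rolling condition ω = v/R makes the rotational term ½I(v/R)² = ½kMv², so KE_total = ½(1+k)Mv² = (3/4)Mv².
The vertical drop is h = L sinθ = 5.18 × sin34.5° = 2.934 m.
Energy conservation: Mgh = (3/4)Mv², so v = √(2gh/(1+k)) = √(2 × 9.8 × 2.934 / 1.5) ≈ 6.19 m/s.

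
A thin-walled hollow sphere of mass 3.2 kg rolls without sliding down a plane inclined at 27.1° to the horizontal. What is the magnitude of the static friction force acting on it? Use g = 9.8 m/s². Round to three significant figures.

Here I = (2/3)MR², so the shape factor k = I/(MR²) = 2/3.
Translational: Mg sinθ − f = Ma. Rotational about the CM: fR = Iα = kMRa, so f = kMa.
Combining, a = g sinθ/(1+k) and f = kMa = kMg sinθ/(1+k).
f = (2/3) × 3.2 × 9.8 × sin27.1° / 1.667 ≈ 5.71 N.

f ≈ 5.71 N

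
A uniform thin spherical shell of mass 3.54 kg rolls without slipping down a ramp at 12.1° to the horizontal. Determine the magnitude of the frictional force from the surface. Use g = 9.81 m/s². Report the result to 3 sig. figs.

f ≈ 2.91 N

The moment of inertia is (2/3)MR², giving k ≡ I/(MR²) = 2/3.
Newton's second law down the slope: Mg sinθ − f = Ma. The torque equation fR = Iα (with α = a/R) gives f = kMa.
Combining, a = g sinθ/(1+k) and f = kMa = kMg sinθ/(1+k).
f = (2/3) × 3.54 × 9.81 × sin12.1° / 1.667 ≈ 2.91 N.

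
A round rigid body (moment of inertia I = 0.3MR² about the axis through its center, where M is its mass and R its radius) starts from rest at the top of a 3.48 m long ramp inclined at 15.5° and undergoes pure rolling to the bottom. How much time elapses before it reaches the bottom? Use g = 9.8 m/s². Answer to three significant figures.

With I = 0.3MR², the ratio k = I/(MR²) is 0.3.
Along the incline Mg sinθ − f = Ma, and torque about the center fR = Iα = kMR²(a/R) gives f = kMa.
Hence a = g sinθ/(1+k) = 9.8×sin15.5°/1.3 = 2.015 m/s².
With constant a from rest, t = √(2L/a) = √(2·3.48/2.015) ≈ 1.86 s.

t ≈ 1.86 s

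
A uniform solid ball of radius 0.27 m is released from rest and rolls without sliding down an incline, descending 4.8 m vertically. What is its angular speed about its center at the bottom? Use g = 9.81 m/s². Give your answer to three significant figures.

For this body I = (2/5)MR², i.e. k = I/(MR²) = 0.4.
Rolling without slipping gives ω = v/R, so the total kinetic energy is ½Mv² + ½Iω² = ½(1+k)Mv² = (7/10)Mv².
Energy conservation Mgh = ½(1+k)Mv² gives v = √(2gh/(1+k)) = √(2 × 9.81 × 4.8 / 1.4) = 8.202 m/s.
The angular speed follows from ω = v/R = 8.202/0.27 ≈ 30.4 rad/s.

ω ≈ 30.4 rad/s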